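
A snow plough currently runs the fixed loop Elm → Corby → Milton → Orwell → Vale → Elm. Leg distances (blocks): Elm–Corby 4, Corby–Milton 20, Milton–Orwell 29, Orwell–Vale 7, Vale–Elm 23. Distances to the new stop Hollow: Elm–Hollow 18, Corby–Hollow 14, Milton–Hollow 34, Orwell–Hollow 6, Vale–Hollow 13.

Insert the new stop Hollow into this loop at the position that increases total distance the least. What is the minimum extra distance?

Insertion cost between consecutive stops i–j is d(i,Hollow) + d(Hollow,j) − d(i,j):
  between Elm and Corby: 18 + 14 − 4 = 28
  between Corby and Milton: 14 + 34 − 20 = 28
  between Milton and Orwell: 34 + 6 − 29 = 11
  between Orwell and Vale: 6 + 13 − 7 = 12
  between Vale and Elm: 13 + 18 − 23 = 8
Cheapest insertion is between Vale and Elm, adding 8.
New total = 83 + 8 = 91.

Minimum extra distance: 8 blocks, inserting Hollow between Vale and Elm.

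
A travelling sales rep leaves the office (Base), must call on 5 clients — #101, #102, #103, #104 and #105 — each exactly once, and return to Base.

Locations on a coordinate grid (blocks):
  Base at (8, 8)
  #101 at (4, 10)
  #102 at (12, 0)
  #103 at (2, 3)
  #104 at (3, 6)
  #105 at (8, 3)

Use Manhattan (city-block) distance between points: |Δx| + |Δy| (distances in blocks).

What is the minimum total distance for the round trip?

There are 60 distinct closed tours to check (reversals are equivalent).
Base-#101-#102-#103-#104-#105-Base: 6+18+13+4+8+5 = 54
Base-#101-#102-#103-#105-#104-Base: 6+18+13+6+8+7 = 58
Base-#101-#102-#104-#103-#105-Base: 6+18+15+4+6+5 = 54
Base-#101-#102-#104-#105-#103-Base: 6+18+15+8+6+11 = 64
Base-#101-#102-#105-#103-#104-Base: 6+18+7+6+4+7 = 48
Base-#101-#102-#105-#104-#103-Base: 6+18+7+8+4+11 = 54
Base-#101-#103-#102-#104-#105-Base: 6+9+13+15+8+5 = 56
Base-#101-#103-#102-#105-#104-Base: 6+9+13+7+8+7 = 50
Base-#101-#103-#104-#102-#105-Base: 6+9+4+15+7+5 = 46
Base-#101-#103-#104-#105-#102-Base: 6+9+4+8+7+12 = 46
Base-#101-#103-#105-#102-#104-Base: 6+9+6+7+15+7 = 50
Base-#101-#103-#105-#104-#102-Base: 6+9+6+8+15+12 = 56
Base-#101-#104-#102-#103-#105-Base: 6+5+15+13+6+5 = 50
Base-#101-#104-#102-#105-#103-Base: 6+5+15+7+6+11 = 50
… (46 more)
Base-#101-#104-#103-#102-#105-Base: 6+5+4+13+7+5 = 40  ← best
The minimum is 40.
One optimal route: Base → #101 → #104 → #103 → #102 → #105 → Base (or its reverse).

40 blocks — the shortest possible round trip.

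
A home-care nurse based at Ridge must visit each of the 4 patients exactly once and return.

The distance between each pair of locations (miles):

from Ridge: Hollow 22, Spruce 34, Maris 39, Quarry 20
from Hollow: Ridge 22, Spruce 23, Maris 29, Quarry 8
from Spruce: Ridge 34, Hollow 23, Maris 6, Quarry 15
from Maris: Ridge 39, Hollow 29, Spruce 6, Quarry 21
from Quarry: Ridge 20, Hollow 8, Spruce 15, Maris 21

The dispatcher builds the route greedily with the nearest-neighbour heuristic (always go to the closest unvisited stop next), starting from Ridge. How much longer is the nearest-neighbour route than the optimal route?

From Ridge: Quarry=20, Hollow=22, Spruce=34, Maris=39 → choose Quarry (20).
From Quarry: Hollow=8, Spruce=15, Maris=21 → choose Hollow (8).
From Hollow: Spruce=23, Maris=29 → choose Spruce (23).
From Spruce: Maris=6 → choose Maris (6).
NN route Ridge → Quarry → Hollow → Spruce → Maris → Ridge costs 96.
Optimal: Ridge → Hollow → Quarry → Spruce → Maris → Ridge costs 90 (by enumerating all 12 distinct tours).
Excess = 96 − 90 = 6.

The nearest-neighbour route is 6 miles longer than optimal.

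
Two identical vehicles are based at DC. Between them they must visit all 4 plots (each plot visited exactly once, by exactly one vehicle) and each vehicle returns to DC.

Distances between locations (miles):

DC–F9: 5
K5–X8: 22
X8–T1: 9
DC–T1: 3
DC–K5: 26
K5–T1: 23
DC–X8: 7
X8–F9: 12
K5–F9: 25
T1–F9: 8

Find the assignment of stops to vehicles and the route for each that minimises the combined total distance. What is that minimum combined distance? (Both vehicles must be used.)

Minimum combined distance: 65 miles.

Check every non-empty split of the stops between the two vehicles; for each half take its own optimal tour:
  {K5} + {X8, T1, F9}: 52 + 29 = 81
  {X8} + {K5, T1, F9}: 14 + 56 = 70
  {K5, X8} + {T1, F9}: 55 + 16 = 71
  {T1} + {K5, X8, F9}: 6 + 59 = 65
  {K5, T1} + {X8, F9}: 52 + 24 = 76
  {X8, T1} + {K5, F9}: 19 + 56 = 75
  … (7 splits in total)
Best: vehicle 1 DC → T1 → DC = 6; vehicle 2 DC → X8 → K5 → F9 → DC = 59; combined 65.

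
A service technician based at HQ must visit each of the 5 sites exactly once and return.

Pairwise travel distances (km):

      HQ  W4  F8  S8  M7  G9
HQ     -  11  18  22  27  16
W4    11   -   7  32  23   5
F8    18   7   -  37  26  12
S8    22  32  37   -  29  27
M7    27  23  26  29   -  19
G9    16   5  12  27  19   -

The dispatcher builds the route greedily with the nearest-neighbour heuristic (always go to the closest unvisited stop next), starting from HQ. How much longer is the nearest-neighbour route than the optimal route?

From HQ: W4=11, G9=16, F8=18, S8=22, M7=27 → choose W4 (11).
From W4: G9=5, F8=7, M7=23, S8=32 → choose G9 (5).
From G9: F8=12, M7=19, S8=27 → choose F8 (12).
From F8: M7=26, S8=37 → choose M7 (26).
From M7: S8=29 → choose S8 (29).
NN route HQ → W4 → G9 → F8 → M7 → S8 → HQ costs 105.
Optimal: HQ → W4 → F8 → G9 → M7 → S8 → HQ costs 100 (by enumerating all 60 distinct tours).
Excess = 105 − 100 = 5.

The nearest-neighbour route is 5 km longer than optimal.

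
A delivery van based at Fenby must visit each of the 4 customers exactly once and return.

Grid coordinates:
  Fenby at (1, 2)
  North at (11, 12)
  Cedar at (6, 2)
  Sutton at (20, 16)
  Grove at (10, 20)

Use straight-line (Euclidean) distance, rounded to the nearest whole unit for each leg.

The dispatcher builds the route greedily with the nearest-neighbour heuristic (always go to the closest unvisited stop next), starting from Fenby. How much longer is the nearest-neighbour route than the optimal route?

From Fenby: Cedar=5, North=14, Grove=20, Sutton=24 → choose Cedar (5).
From Cedar: North=11, Grove=18, Sutton=20 → choose North (11).
From North: Grove=8, Sutton=10 → choose Grove (8).
From Grove: Sutton=11 → choose Sutton (11).
NN route Fenby → Cedar → North → Grove → Sutton → Fenby costs 59.
Optimal: Fenby → Cedar → North → Sutton → Grove → Fenby costs 57 (by enumerating all 12 distinct tours).
Excess = 59 − 57 = 2.

2 longer than the optimal tour.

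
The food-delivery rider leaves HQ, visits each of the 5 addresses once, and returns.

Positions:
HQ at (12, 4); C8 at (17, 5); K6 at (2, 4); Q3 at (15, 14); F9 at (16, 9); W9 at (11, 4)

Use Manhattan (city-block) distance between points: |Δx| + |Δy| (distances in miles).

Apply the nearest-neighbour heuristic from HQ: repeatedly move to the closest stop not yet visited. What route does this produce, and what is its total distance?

At HQ the remaining stops are W9 1, C8 6, F9 9, K6 10, Q3 13; go to W9.
At W9 the remaining stops are C8 7, K6 9, F9 10, Q3 14; go to C8.
At C8 the remaining stops are F9 5, Q3 11, K6 16; go to F9.
At F9 the remaining stops are Q3 6, K6 19; go to Q3.
At Q3 the remaining stops are K6 23; go to K6.
Return K6→HQ: 10.
Total = 1 + 7 + 5 + 6 + 23 + 10 = 52.

Total distance 52 miles via the nearest-neighbour route HQ → W9 → C8 → F9 → Q3 → K6 → HQ.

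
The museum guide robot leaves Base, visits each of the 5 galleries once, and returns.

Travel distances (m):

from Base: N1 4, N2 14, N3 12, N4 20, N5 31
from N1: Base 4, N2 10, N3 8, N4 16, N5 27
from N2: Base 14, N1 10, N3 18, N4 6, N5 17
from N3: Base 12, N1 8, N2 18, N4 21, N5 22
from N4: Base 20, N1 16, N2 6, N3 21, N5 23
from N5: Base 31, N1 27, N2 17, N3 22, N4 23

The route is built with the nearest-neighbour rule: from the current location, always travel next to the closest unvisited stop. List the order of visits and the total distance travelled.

From Base: distances to unvisited — N1=4, N3=12, N2=14, N4=20, N5=31. Nearest is N1 (4).
From N1: distances to unvisited — N3=8, N2=10, N4=16, N5=27. Nearest is N3 (8).
From N3: distances to unvisited — N2=18, N4=21, N5=22. Nearest is N2 (18).
From N2: distances to unvisited — N4=6, N5=17. Nearest is N4 (6).
From N4: distances to unvisited — N5=23. Nearest is N5 (23).
Return N5→Base: 31.
Total = 4 + 8 + 18 + 6 + 23 + 31 = 90.

Nearest-neighbour total = 90 m; route Base → N1 → N3 → N2 → N4 → N5 → Base.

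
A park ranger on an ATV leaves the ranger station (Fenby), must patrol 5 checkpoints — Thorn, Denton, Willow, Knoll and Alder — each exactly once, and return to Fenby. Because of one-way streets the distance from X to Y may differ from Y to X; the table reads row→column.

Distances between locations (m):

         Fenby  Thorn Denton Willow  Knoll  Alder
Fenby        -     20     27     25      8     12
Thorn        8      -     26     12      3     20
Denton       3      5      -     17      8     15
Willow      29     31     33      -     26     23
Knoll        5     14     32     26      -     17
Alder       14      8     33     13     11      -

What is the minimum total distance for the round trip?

Minimum total distance: 71 m.

Fenby → Thorn → Denton → Willow → Knoll → Alder → Fenby: 20+26+17+26+17+14 = 120
Fenby → Thorn → Denton → Willow → Alder → Knoll → Fenby: 20+26+17+23+11+5 = 102
Fenby → Thorn → Denton → Knoll → Willow → Alder → Fenby: 20+26+8+26+23+14 = 117
Fenby → Thorn → Denton → Knoll → Alder → Willow → Fenby: 20+26+8+17+13+29 = 113
Fenby → Thorn → Denton → Alder → Willow → Knoll → Fenby: 20+26+15+13+26+5 = 105
Fenby → Thorn → Denton → Alder → Knoll → Willow → Fenby: 20+26+15+11+26+29 = 127
Fenby → Thorn → Willow → Denton → Knoll → Alder → Fenby: 20+12+33+8+17+14 = 104
Fenby → Thorn → Willow → Denton → Alder → Knoll → Fenby: 20+12+33+15+11+5 = 96
Fenby → Thorn → Willow → Knoll → Denton → Alder → Fenby: 20+12+26+32+15+14 = 119
Fenby → Thorn → Willow → Knoll → Alder → Denton → Fenby: 20+12+26+17+33+3 = 111
Fenby → Thorn → Willow → Alder → Denton → Knoll → Fenby: 20+12+23+33+8+5 = 101
Fenby → Thorn → Willow → Alder → Knoll → Denton → Fenby: 20+12+23+11+32+3 = 101
Fenby → Thorn → Knoll → Denton → Willow → Alder → Fenby: 20+3+32+17+23+14 = 109
Fenby → Thorn → Knoll → Denton → Alder → Willow → Fenby: 20+3+32+15+13+29 = 112
… (106 more)
Fenby → Alder → Willow → Denton → Thorn → Knoll → Fenby: 12+13+33+5+3+5 = 71  ← best
The minimum is 71.
One optimal route: Fenby → Alder → Willow → Denton → Thorn → Knoll → Fenby.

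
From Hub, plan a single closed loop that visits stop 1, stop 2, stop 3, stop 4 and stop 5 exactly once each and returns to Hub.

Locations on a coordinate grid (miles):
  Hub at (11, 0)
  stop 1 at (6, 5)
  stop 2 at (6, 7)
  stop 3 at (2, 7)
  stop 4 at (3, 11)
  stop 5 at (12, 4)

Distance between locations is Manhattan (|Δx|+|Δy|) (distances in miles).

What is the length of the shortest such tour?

There are 60 distinct closed tours to check (reversals are equivalent).
Hub-stop 1-stop 2-stop 3-stop 4-stop 5-Hub: 10+2+4+5+16+5 = 42
Hub-stop 1-stop 2-stop 3-stop 5-stop 4-Hub: 10+2+4+13+16+19 = 64
Hub-stop 1-stop 2-stop 4-stop 3-stop 5-Hub: 10+2+7+5+13+5 = 42
Hub-stop 1-stop 2-stop 4-stop 5-stop 3-Hub: 10+2+7+16+13+16 = 64
Hub-stop 1-stop 2-stop 5-stop 3-stop 4-Hub: 10+2+9+13+5+19 = 58
Hub-stop 1-stop 2-stop 5-stop 4-stop 3-Hub: 10+2+9+16+5+16 = 58
Hub-stop 1-stop 3-stop 2-stop 4-stop 5-Hub: 10+6+4+7+16+5 = 48
Hub-stop 1-stop 3-stop 2-stop 5-stop 4-Hub: 10+6+4+9+16+19 = 64
Hub-stop 1-stop 3-stop 4-stop 2-stop 5-Hub: 10+6+5+7+9+5 = 42
Hub-stop 1-stop 3-stop 4-stop 5-stop 2-Hub: 10+6+5+16+9+12 = 58
Hub-stop 1-stop 3-stop 5-stop 2-stop 4-Hub: 10+6+13+9+7+19 = 64
Hub-stop 1-stop 3-stop 5-stop 4-stop 2-Hub: 10+6+13+16+7+12 = 64
Hub-stop 1-stop 4-stop 2-stop 3-stop 5-Hub: 10+9+7+4+13+5 = 48
Hub-stop 1-stop 4-stop 2-stop 5-stop 3-Hub: 10+9+7+9+13+16 = 64
… (46 more)
The minimum is 42.
One optimal route: Hub → stop 1 → stop 2 → stop 3 → stop 4 → stop 5 → Hub (or its reverse).

Minimum total distance: 42 miles.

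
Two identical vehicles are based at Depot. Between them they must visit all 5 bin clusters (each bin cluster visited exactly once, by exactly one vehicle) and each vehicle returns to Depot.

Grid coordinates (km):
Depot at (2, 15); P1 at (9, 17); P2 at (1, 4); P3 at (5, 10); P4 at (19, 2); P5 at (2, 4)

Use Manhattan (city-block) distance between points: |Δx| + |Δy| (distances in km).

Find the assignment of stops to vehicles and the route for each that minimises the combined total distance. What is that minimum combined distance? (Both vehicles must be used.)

Check every non-empty split of the stops between the two vehicles; for each half take its own optimal tour:
  {P1} + {P2, P3, P4, P5}: 18 + 62 = 80
  {P2} + {P1, P3, P4, P5}: 24 + 70 = 94
  {P1, P2} + {P3, P4, P5}: 42 + 60 = 102
  {P3} + {P1, P2, P4, P5}: 16 + 66 = 82
  {P1, P3} + {P2, P4, P5}: 28 + 62 = 90
  {P2, P3} + {P1, P4, P5}: 30 + 64 = 94
  … (15 splits in total)
Best: vehicle 1 Depot → P1 → Depot = 18; vehicle 2 Depot → P2 → P5 → P4 → P3 → Depot = 62; combined 80.

80 km — the smallest possible combined total.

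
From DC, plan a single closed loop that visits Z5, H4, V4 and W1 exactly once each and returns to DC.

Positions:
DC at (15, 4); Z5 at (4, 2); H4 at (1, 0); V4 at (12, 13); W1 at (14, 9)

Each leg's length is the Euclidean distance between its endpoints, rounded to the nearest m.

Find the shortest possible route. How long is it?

41 m — the shortest possible round trip.

There are 12 distinct closed tours to check (reversals are equivalent).
DC→Z5→H4→V4→W1→DC: 11+4+17+4+5 = 41
DC→Z5→H4→W1→V4→DC: 11+4+16+4+9 = 44
DC→Z5→V4→H4→W1→DC: 11+14+17+16+5 = 63
DC→Z5→V4→W1→H4→DC: 11+14+4+16+15 = 60
DC→Z5→W1→H4→V4→DC: 11+12+16+17+9 = 65
DC→Z5→W1→V4→H4→DC: 11+12+4+17+15 = 59
DC→H4→Z5→V4→W1→DC: 15+4+14+4+5 = 42
DC→H4→Z5→W1→V4→DC: 15+4+12+4+9 = 44
DC→H4→V4→Z5→W1→DC: 15+17+14+12+5 = 63
DC→H4→W1→Z5→V4→DC: 15+16+12+14+9 = 66
DC→V4→Z5→H4→W1→DC: 9+14+4+16+5 = 48
DC→V4→H4→Z5→W1→DC: 9+17+4+12+5 = 47
The minimum is 41.
One optimal route: DC → Z5 → H4 → V4 → W1 → DC (or its reverse).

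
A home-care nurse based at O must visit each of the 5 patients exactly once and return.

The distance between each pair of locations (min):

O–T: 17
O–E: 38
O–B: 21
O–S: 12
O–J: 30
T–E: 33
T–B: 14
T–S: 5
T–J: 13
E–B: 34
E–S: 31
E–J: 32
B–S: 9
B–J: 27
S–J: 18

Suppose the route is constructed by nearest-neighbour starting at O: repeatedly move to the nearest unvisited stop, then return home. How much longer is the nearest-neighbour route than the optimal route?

From O: S=12, T=17, B=21, J=30, E=38 → choose S (12).
From S: T=5, B=9, J=18, E=31 → choose T (5).
From T: J=13, B=14, E=33 → choose J (13).
From J: B=27, E=32 → choose B (27).
From B: E=34 → choose E (34).
NN route O → S → T → J → B → E → O costs 129.
Optimal: O → T → J → E → B → S → O costs 117 (by enumerating all 60 distinct tours).
Excess = 129 − 117 = 12.

12 min longer than the optimal tour.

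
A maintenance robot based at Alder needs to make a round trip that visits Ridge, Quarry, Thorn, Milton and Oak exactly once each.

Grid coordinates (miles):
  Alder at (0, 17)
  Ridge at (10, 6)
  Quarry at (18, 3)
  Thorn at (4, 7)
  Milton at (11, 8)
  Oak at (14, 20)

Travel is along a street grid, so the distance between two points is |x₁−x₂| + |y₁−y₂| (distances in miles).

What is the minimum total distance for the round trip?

Minimum total distance: 74 miles.

With 5 stops there are 5!/2 = 60 distinct round trips (a route and its reverse cost the same).
Alder-Ridge-Quarry-Thorn-Milton-Oak-Alder: 21+11+18+8+15+17 = 90
Alder-Ridge-Quarry-Thorn-Oak-Milton-Alder: 21+11+18+23+15+20 = 108
Alder-Ridge-Quarry-Milton-Thorn-Oak-Alder: 21+11+12+8+23+17 = 92
Alder-Ridge-Quarry-Milton-Oak-Thorn-Alder: 21+11+12+15+23+14 = 96
Alder-Ridge-Quarry-Oak-Thorn-Milton-Alder: 21+11+21+23+8+20 = 104
Alder-Ridge-Quarry-Oak-Milton-Thorn-Alder: 21+11+21+15+8+14 = 90
Alder-Ridge-Thorn-Quarry-Milton-Oak-Alder: 21+7+18+12+15+17 = 90
Alder-Ridge-Thorn-Quarry-Oak-Milton-Alder: 21+7+18+21+15+20 = 102
Alder-Ridge-Thorn-Milton-Quarry-Oak-Alder: 21+7+8+12+21+17 = 86
Alder-Ridge-Thorn-Milton-Oak-Quarry-Alder: 21+7+8+15+21+32 = 104
Alder-Ridge-Thorn-Oak-Quarry-Milton-Alder: 21+7+23+21+12+20 = 104
Alder-Ridge-Thorn-Oak-Milton-Quarry-Alder: 21+7+23+15+12+32 = 110
Alder-Ridge-Milton-Quarry-Thorn-Oak-Alder: 21+3+12+18+23+17 = 94
Alder-Ridge-Milton-Quarry-Oak-Thorn-Alder: 21+3+12+21+23+14 = 94
… (46 more)
Alder-Thorn-Ridge-Milton-Quarry-Oak-Alder: 14+7+3+12+21+17 = 74  ← best
The minimum is 74.
One optimal route: Alder → Thorn → Ridge → Milton → Quarry → Oak → Alder (or its reverse).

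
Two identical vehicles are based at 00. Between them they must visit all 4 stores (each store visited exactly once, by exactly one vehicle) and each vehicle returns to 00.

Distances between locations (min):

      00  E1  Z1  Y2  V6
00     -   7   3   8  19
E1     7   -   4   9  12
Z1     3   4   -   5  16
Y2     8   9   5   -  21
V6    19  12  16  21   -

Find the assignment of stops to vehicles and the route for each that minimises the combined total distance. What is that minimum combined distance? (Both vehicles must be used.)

Minimum combined distance: 54 min.

Try each way of splitting the stops between the two vehicles (each non-empty) and, for each split, find the best tour for each vehicle:
  {E1} + {Z1, Y2, V6}: 14 + 48 = 62
  {Z1} + {E1, Y2, V6}: 6 + 48 = 54
  {E1, Z1} + {Y2, V6}: 14 + 48 = 62
  {Y2} + {E1, Z1, V6}: 16 + 38 = 54
  {E1, Y2} + {Z1, V6}: 24 + 38 = 62
  {Z1, Y2} + {E1, V6}: 16 + 38 = 54
  … (7 splits in total)
Best: vehicle 1 00 → Z1 → 00 = 6; vehicle 2 00 → E1 → V6 → Y2 → 00 = 48; combined 54.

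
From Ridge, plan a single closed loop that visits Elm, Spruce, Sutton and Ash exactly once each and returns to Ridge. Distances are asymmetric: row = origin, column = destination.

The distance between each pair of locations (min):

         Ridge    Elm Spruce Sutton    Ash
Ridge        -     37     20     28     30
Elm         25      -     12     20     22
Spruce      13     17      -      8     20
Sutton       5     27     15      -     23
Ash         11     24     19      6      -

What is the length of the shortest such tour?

70 min — the shortest possible round trip.

Ridge → Elm → Spruce → Sutton → Ash → Ridge: 37+12+8+23+11 = 91
Ridge → Elm → Spruce → Ash → Sutton → Ridge: 37+12+20+6+5 = 80
Ridge → Elm → Sutton → Spruce → Ash → Ridge: 37+20+15+20+11 = 103
Ridge → Elm → Sutton → Ash → Spruce → Ridge: 37+20+23+19+13 = 112
Ridge → Elm → Ash → Spruce → Sutton → Ridge: 37+22+19+8+5 = 91
Ridge → Elm → Ash → Sutton → Spruce → Ridge: 37+22+6+15+13 = 93
Ridge → Spruce → Elm → Sutton → Ash → Ridge: 20+17+20+23+11 = 91
Ridge → Spruce → Elm → Ash → Sutton → Ridge: 20+17+22+6+5 = 70
Ridge → Spruce → Sutton → Elm → Ash → Ridge: 20+8+27+22+11 = 88
Ridge → Spruce → Sutton → Ash → Elm → Ridge: 20+8+23+24+25 = 100
Ridge → Spruce → Ash → Elm → Sutton → Ridge: 20+20+24+20+5 = 89
Ridge → Spruce → Ash → Sutton → Elm → Ridge: 20+20+6+27+25 = 98
Ridge → Sutton → Elm → Spruce → Ash → Ridge: 28+27+12+20+11 = 98
Ridge → Sutton → Elm → Ash → Spruce → Ridge: 28+27+22+19+13 = 109
… (10 more)
The minimum is 70.
One optimal route: Ridge → Spruce → Elm → Ash → Sutton → Ridge.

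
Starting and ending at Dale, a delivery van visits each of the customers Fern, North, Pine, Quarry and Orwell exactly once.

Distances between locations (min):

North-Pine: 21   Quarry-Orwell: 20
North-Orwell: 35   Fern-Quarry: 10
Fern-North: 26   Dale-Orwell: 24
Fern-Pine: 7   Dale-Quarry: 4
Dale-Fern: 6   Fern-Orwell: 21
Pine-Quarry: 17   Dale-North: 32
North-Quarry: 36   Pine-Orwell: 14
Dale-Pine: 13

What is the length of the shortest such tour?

91 min — the shortest possible round trip.

There are 60 distinct closed tours to check (reversals are equivalent).
Dale - Fern - North - Pine - Quarry - Orwell - Dale: 6+26+21+17+20+24 = 114
Dale - Fern - North - Pine - Orwell - Quarry - Dale: 6+26+21+14+20+4 = 91
Dale - Fern - North - Quarry - Pine - Orwell - Dale: 6+26+36+17+14+24 = 123
Dale - Fern - North - Quarry - Orwell - Pine - Dale: 6+26+36+20+14+13 = 115
Dale - Fern - North - Orwell - Pine - Quarry - Dale: 6+26+35+14+17+4 = 102
Dale - Fern - North - Orwell - Quarry - Pine - Dale: 6+26+35+20+17+13 = 117
Dale - Fern - Pine - North - Quarry - Orwell - Dale: 6+7+21+36+20+24 = 114
Dale - Fern - Pine - North - Orwell - Quarry - Dale: 6+7+21+35+20+4 = 93
Dale - Fern - Pine - Quarry - North - Orwell - Dale: 6+7+17+36+35+24 = 125
Dale - Fern - Pine - Quarry - Orwell - North - Dale: 6+7+17+20+35+32 = 117
Dale - Fern - Pine - Orwell - North - Quarry - Dale: 6+7+14+35+36+4 = 102
Dale - Fern - Pine - Orwell - Quarry - North - Dale: 6+7+14+20+36+32 = 115
Dale - Fern - Quarry - North - Pine - Orwell - Dale: 6+10+36+21+14+24 = 111
Dale - Fern - Quarry - North - Orwell - Pine - Dale: 6+10+36+35+14+13 = 114
… (46 more)
The minimum is 91.
One optimal route: Dale → Fern → North → Pine → Orwell → Quarry → Dale (or its reverse).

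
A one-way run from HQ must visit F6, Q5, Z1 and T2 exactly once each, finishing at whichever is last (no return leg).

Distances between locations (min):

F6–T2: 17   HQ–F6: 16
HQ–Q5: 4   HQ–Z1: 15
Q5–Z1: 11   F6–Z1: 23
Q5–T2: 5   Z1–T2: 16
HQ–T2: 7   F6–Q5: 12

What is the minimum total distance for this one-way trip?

There are 4! = 24 possible orderings.
HQ → F6 → Q5 → Z1 → T2: 16+12+11+16 = 55
HQ → F6 → Q5 → T2 → Z1: 16+12+5+16 = 49
HQ → F6 → Z1 → Q5 → T2: 16+23+11+5 = 55
HQ → F6 → Z1 → T2 → Q5: 16+23+16+5 = 60
HQ → F6 → T2 → Q5 → Z1: 16+17+5+11 = 49
HQ → F6 → T2 → Z1 → Q5: 16+17+16+11 = 60
HQ → Q5 → F6 → Z1 → T2: 4+12+23+16 = 55
HQ → Q5 → F6 → T2 → Z1: 4+12+17+16 = 49
HQ → Q5 → Z1 → F6 → T2: 4+11+23+17 = 55
HQ → Q5 → Z1 → T2 → F6: 4+11+16+17 = 48
HQ → Q5 → T2 → F6 → Z1: 4+5+17+23 = 49
HQ → Q5 → T2 → Z1 → F6: 4+5+16+23 = 48
HQ → Z1 → F6 → Q5 → T2: 15+23+12+5 = 55
HQ → Z1 → F6 → T2 → Q5: 15+23+17+5 = 60
… (10 more)
HQ → T2 → Q5 → Z1 → F6: 7+5+11+23 = 46  ← best
The minimum is 46.
One shortest path: HQ → T2 → Q5 → Z1 → F6.

Shortest open route: 46 min.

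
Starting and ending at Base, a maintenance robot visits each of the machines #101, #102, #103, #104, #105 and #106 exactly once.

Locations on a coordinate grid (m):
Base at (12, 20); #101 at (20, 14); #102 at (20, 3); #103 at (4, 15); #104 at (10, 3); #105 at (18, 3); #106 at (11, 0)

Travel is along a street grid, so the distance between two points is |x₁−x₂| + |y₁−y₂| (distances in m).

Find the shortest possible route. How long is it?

Base→#101→#102→#103→#104→#105→#106→Base: 14+11+28+18+8+10+21 = 110
Base→#101→#102→#103→#104→#106→#105→Base: 14+11+28+18+4+10+23 = 108
Base→#101→#102→#103→#105→#104→#106→Base: 14+11+28+26+8+4+21 = 112
Base→#101→#102→#103→#105→#106→#104→Base: 14+11+28+26+10+4+19 = 112
Base→#101→#102→#103→#106→#104→#105→Base: 14+11+28+22+4+8+23 = 110
Base→#101→#102→#103→#106→#105→#104→Base: 14+11+28+22+10+8+19 = 112
Base→#101→#102→#104→#103→#105→#106→Base: 14+11+10+18+26+10+21 = 110
Base→#101→#102→#104→#103→#106→#105→Base: 14+11+10+18+22+10+23 = 108
… (352 more)
Base→#101→#102→#105→#106→#104→#103→Base: 14+11+2+10+4+18+13 = 72  ← best
The minimum is 72.
One optimal route: Base → #101 → #102 → #105 → #106 → #104 → #103 → Base (or its reverse).

72 m — the shortest possible round trip.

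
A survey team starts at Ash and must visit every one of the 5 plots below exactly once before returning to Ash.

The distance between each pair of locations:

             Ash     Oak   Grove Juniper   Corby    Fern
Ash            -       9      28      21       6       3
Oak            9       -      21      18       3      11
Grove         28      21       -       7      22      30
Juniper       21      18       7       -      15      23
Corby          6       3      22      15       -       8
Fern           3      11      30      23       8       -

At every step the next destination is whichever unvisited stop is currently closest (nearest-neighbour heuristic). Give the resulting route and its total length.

Ash → [Fern:3 / Corby:6 / Oak:9 / Juniper:21 / Grove:28] → Fern (3)
Fern → [Corby:8 / Oak:11 / Juniper:23 / Grove:30] → Corby (8)
Corby → [Oak:3 / Juniper:15 / Grove:22] → Oak (3)
Oak → [Juniper:18 / Grove:21] → Juniper (18)
Juniper → [Grove:7] → Grove (7)
Return Grove→Ash: 28.
Total = 3 + 8 + 3 + 18 + 7 + 28 = 67.

Nearest-neighbour total = 67; route Ash → Fern → Corby → Oak → Juniper → Grove → Ash.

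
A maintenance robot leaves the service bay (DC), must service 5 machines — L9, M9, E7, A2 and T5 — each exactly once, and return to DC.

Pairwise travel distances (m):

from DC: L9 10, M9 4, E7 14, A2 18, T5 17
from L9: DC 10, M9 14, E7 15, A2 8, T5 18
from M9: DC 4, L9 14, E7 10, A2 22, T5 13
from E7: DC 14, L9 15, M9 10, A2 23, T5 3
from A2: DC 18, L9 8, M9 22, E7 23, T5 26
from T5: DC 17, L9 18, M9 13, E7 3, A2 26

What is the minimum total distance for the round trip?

DC - L9 - M9 - E7 - A2 - T5 - DC: 10+14+10+23+26+17 = 100
DC - L9 - M9 - E7 - T5 - A2 - DC: 10+14+10+3+26+18 = 81
DC - L9 - M9 - A2 - E7 - T5 - DC: 10+14+22+23+3+17 = 89
DC - L9 - M9 - A2 - T5 - E7 - DC: 10+14+22+26+3+14 = 89
DC - L9 - M9 - T5 - E7 - A2 - DC: 10+14+13+3+23+18 = 81
DC - L9 - M9 - T5 - A2 - E7 - DC: 10+14+13+26+23+14 = 100
DC - L9 - E7 - M9 - A2 - T5 - DC: 10+15+10+22+26+17 = 100
DC - L9 - E7 - M9 - T5 - A2 - DC: 10+15+10+13+26+18 = 92
DC - L9 - E7 - A2 - M9 - T5 - DC: 10+15+23+22+13+17 = 100
DC - L9 - E7 - A2 - T5 - M9 - DC: 10+15+23+26+13+4 = 91
DC - L9 - E7 - T5 - M9 - A2 - DC: 10+15+3+13+22+18 = 81
DC - L9 - E7 - T5 - A2 - M9 - DC: 10+15+3+26+22+4 = 80
DC - L9 - A2 - M9 - E7 - T5 - DC: 10+8+22+10+3+17 = 70
DC - L9 - A2 - M9 - T5 - E7 - DC: 10+8+22+13+3+14 = 70
… (46 more)
DC - L9 - A2 - E7 - T5 - M9 - DC: 10+8+23+3+13+4 = 61  ← best
The minimum is 61.
One optimal route: DC → L9 → A2 → E7 → T5 → M9 → DC (or its reverse).

Minimum total distance: 61 m.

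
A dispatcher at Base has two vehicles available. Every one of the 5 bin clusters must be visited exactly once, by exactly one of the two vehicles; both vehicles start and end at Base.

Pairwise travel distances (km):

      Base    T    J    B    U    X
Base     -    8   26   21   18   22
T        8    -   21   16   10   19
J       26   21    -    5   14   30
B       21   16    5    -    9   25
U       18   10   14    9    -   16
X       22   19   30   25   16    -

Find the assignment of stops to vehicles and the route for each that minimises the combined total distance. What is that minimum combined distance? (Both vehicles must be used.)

There are 2^4 − 1 = 15 ways to divide the 5 stops into two non-empty groups. For each, the best each vehicle can do is its own shortest tour through its group:
  {T} + {J, B, U, X}: 16 + 78 = 94
  {J} + {T, B, U, X}: 52 + 71 = 123
  {T, J} + {B, U, X}: 55 + 68 = 123
  {B} + {T, J, U, X}: 42 + 81 = 123
  {T, B} + {J, U, X}: 45 + 78 = 123
  {J, B} + {T, U, X}: 52 + 56 = 108
  … (15 splits in total)
Best: vehicle 1 Base → T → Base = 16; vehicle 2 Base → J → B → U → X → Base = 78; combined 94.

Minimum combined distance: 94 km.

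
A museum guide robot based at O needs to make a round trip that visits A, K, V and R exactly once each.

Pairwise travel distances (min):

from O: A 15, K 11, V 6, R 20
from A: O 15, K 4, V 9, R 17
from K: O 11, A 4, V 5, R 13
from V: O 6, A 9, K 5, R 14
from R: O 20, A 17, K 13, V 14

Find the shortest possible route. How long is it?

Shortest round trip = 52 min.

With 4 stops there are 4!/2 = 12 distinct round trips (a route and its reverse cost the same).
O→A→K→V→R→O: 15+4+5+14+20 = 58
O→A→K→R→V→O: 15+4+13+14+6 = 52
O→A→V→K→R→O: 15+9+5+13+20 = 62
O→A→V→R→K→O: 15+9+14+13+11 = 62
O→A→R→K→V→O: 15+17+13+5+6 = 56
O→A→R→V→K→O: 15+17+14+5+11 = 62
O→K→A→V→R→O: 11+4+9+14+20 = 58
O→K→A→R→V→O: 11+4+17+14+6 = 52
O→K→V→A→R→O: 11+5+9+17+20 = 62
O→K→R→A→V→O: 11+13+17+9+6 = 56
O→V→A→K→R→O: 6+9+4+13+20 = 52
O→V→K→A→R→O: 6+5+4+17+20 = 52
The minimum is 52.
One optimal route: O → A → K → R → V → O (or its reverse).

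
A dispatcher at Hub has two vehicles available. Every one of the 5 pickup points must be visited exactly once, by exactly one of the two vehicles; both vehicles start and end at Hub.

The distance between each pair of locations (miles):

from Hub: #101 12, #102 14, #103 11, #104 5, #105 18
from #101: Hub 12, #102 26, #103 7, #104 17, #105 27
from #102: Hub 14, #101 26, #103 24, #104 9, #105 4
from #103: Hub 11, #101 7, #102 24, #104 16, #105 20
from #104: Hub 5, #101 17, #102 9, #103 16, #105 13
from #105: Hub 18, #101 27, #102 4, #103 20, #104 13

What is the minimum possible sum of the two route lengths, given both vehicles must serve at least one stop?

66 miles — the smallest possible combined total.

Try each way of splitting the stops between the two vehicles (each non-empty) and, for each split, find the best tour for each vehicle:
  {#101} + {#102, #103, #104, #105}: 24 + 49 = 73
  {#102} + {#101, #103, #104, #105}: 28 + 57 = 85
  {#101, #102} + {#103, #104, #105}: 52 + 49 = 101
  {#103} + {#101, #102, #104, #105}: 22 + 57 = 79
  {#101, #103} + {#102, #104, #105}: 30 + 36 = 66
  {#102, #103} + {#101, #104, #105}: 49 + 57 = 106
  … (15 splits in total)
Best: vehicle 1 Hub → #101 → #103 → Hub = 30; vehicle 2 Hub → #102 → #105 → #104 → Hub = 36; combined 66.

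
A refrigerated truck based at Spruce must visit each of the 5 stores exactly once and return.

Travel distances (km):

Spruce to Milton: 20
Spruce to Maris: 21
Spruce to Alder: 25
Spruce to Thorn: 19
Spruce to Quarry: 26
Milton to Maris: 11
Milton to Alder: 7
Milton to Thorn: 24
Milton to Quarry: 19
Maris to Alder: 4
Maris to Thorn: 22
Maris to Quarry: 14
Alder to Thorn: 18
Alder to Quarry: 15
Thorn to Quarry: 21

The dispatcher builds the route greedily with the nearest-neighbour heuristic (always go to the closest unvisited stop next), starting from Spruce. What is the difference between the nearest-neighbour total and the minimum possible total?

Spruce: Thorn=19, Milton=20, Maris=21, Alder=25, Quarry=26 ⇒ Thorn
Thorn: Alder=18, Quarry=21, Maris=22, Milton=24 ⇒ Alder
Alder: Maris=4, Milton=7, Quarry=15 ⇒ Maris
Maris: Milton=11, Quarry=14 ⇒ Milton
Milton: Quarry=19 ⇒ Quarry
NN route Spruce → Thorn → Alder → Maris → Milton → Quarry → Spruce costs 97.
Optimal: Spruce → Milton → Alder → Maris → Quarry → Thorn → Spruce costs 85 (by enumerating all 60 distinct tours).
Excess = 97 − 85 = 12.

Excess over optimum: 12 km.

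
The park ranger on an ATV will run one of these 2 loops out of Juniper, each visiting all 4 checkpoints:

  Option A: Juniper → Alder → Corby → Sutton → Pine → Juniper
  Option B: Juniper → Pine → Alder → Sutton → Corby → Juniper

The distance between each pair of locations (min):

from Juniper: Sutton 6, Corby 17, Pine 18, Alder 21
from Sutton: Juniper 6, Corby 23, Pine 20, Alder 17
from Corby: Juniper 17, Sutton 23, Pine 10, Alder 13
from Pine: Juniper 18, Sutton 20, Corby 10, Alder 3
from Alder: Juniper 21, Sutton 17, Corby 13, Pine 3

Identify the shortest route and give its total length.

Option A: 21 + 13 + 23 + 20 + 18 = 95
Option B: 18 + 3 + 17 + 23 + 17 = 78

Shortest is Option B, total 78 min.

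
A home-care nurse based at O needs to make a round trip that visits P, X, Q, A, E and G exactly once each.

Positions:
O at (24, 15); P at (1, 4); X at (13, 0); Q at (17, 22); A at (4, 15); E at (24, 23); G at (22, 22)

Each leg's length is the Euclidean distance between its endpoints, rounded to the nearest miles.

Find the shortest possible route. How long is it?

Minimum total distance: 73 miles.

O→P→X→Q→A→E→G→O: 25+13+22+15+22+2+7 = 106
O→P→X→Q→A→G→E→O: 25+13+22+15+19+2+8 = 104
O→P→X→Q→E→A→G→O: 25+13+22+7+22+19+7 = 115
O→P→X→Q→E→G→A→O: 25+13+22+7+2+19+20 = 108
O→P→X→Q→G→A→E→O: 25+13+22+5+19+22+8 = 114
O→P→X→Q→G→E→A→O: 25+13+22+5+2+22+20 = 109
O→P→X→A→Q→E→G→O: 25+13+17+15+7+2+7 = 86
O→P→X→A→Q→G→E→O: 25+13+17+15+5+2+8 = 85
… (352 more)
O→X→P→A→Q→G→E→O: 19+13+11+15+5+2+8 = 73  ← best
The minimum is 73.
One optimal route: O → X → P → A → Q → G → E → O (or its reverse).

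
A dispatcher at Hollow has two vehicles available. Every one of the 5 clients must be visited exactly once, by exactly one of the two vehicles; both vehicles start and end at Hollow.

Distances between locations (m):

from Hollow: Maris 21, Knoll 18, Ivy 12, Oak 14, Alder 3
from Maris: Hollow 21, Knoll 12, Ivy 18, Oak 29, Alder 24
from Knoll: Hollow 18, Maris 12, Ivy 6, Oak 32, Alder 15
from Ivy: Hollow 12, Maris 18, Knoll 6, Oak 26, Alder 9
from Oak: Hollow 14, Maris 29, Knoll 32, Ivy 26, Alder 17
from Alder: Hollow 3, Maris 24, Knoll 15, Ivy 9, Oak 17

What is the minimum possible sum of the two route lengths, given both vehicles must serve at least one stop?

79 m — the smallest possible combined total.

There are 2^4 − 1 = 15 ways to divide the 5 stops into two non-empty groups. For each, the best each vehicle can do is its own shortest tour through its group:
  {Maris} + {Knoll, Ivy, Oak, Alder}: 42 + 64 = 106
  {Knoll} + {Maris, Ivy, Oak, Alder}: 36 + 73 = 109
  {Maris, Knoll} + {Ivy, Oak, Alder}: 51 + 52 = 103
  {Ivy} + {Maris, Knoll, Oak, Alder}: 24 + 73 = 97
  {Maris, Ivy} + {Knoll, Oak, Alder}: 51 + 64 = 115
  {Knoll, Ivy} + {Maris, Oak, Alder}: 36 + 70 = 106
  … (15 splits in total)
  {Oak} + {Maris, Knoll, Ivy, Alder}: 28 + 51 = 79  ← best
Best: vehicle 1 Hollow → Oak → Hollow = 28; vehicle 2 Hollow → Maris → Knoll → Ivy → Alder → Hollow = 51; combined 79.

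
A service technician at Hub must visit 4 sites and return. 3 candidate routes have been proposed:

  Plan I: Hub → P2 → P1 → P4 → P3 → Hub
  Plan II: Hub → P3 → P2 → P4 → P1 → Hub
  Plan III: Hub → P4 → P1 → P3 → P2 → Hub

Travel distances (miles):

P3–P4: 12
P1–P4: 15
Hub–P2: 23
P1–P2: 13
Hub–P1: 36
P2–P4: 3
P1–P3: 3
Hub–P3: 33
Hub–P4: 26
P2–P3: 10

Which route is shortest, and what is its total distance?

Plan I: 23 + 13 + 15 + 12 + 33 = 96
Plan II: 33 + 10 + 3 + 15 + 36 = 97
Plan III: 26 + 15 + 3 + 10 + 23 = 77

Shortest is Plan III, total 77 miles.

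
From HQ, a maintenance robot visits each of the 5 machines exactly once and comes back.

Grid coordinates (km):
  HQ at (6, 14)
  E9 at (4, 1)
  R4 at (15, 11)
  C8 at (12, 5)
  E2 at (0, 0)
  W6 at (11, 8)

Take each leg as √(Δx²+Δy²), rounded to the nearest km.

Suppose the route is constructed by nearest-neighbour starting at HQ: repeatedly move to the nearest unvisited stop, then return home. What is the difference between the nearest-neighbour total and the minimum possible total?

Excess over optimum: 7 km.

HQ: W6=8, R4=9, C8=11, E9=13, E2=15 ⇒ W6
W6: C8=3, R4=5, E9=10, E2=14 ⇒ C8
C8: R4=7, E9=9, E2=13 ⇒ R4
R4: E9=15, E2=19 ⇒ E9
E9: E2=4 ⇒ E2
NN route HQ → W6 → C8 → R4 → E9 → E2 → HQ costs 52.
Optimal: HQ → R4 → W6 → C8 → E9 → E2 → HQ costs 45 (by enumerating all 60 distinct tours).
Excess = 52 − 45 = 7.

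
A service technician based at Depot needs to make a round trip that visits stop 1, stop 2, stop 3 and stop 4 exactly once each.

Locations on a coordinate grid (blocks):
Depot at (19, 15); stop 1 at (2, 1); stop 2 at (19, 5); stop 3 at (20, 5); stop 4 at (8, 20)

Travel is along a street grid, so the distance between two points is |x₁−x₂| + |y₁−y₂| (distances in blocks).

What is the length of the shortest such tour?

Depot-stop 1-stop 2-stop 3-stop 4-Depot: 31+21+1+27+16 = 96
Depot-stop 1-stop 2-stop 4-stop 3-Depot: 31+21+26+27+11 = 116
Depot-stop 1-stop 3-stop 2-stop 4-Depot: 31+22+1+26+16 = 96
Depot-stop 1-stop 3-stop 4-stop 2-Depot: 31+22+27+26+10 = 116
Depot-stop 1-stop 4-stop 2-stop 3-Depot: 31+25+26+1+11 = 94
Depot-stop 1-stop 4-stop 3-stop 2-Depot: 31+25+27+1+10 = 94
Depot-stop 2-stop 1-stop 3-stop 4-Depot: 10+21+22+27+16 = 96
Depot-stop 2-stop 1-stop 4-stop 3-Depot: 10+21+25+27+11 = 94
Depot-stop 2-stop 3-stop 1-stop 4-Depot: 10+1+22+25+16 = 74
Depot-stop 2-stop 4-stop 1-stop 3-Depot: 10+26+25+22+11 = 94
Depot-stop 3-stop 1-stop 2-stop 4-Depot: 11+22+21+26+16 = 96
Depot-stop 3-stop 2-stop 1-stop 4-Depot: 11+1+21+25+16 = 74
The minimum is 74.
One optimal route: Depot → stop 2 → stop 3 → stop 1 → stop 4 → Depot (or its reverse).

Minimum total distance: 74 blocks.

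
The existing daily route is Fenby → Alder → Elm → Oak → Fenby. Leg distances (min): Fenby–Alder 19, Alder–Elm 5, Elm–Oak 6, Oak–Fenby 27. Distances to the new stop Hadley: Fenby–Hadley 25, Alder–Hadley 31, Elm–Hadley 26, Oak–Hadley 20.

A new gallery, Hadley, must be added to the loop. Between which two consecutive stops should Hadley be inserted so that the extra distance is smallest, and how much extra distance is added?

+18 min — insert Hadley between Oak and Fenby.

Insertion cost between consecutive stops i–j is d(i,Hadley) + d(Hadley,j) − d(i,j):
  between Fenby and Alder: 25 + 31 − 19 = 37
  between Alder and Elm: 31 + 26 − 5 = 52
  between Elm and Oak: 26 + 20 − 6 = 40
  between Oak and Fenby: 20 + 25 − 27 = 18
Cheapest insertion is between Oak and Fenby, adding 18.
New total = 57 + 18 = 75.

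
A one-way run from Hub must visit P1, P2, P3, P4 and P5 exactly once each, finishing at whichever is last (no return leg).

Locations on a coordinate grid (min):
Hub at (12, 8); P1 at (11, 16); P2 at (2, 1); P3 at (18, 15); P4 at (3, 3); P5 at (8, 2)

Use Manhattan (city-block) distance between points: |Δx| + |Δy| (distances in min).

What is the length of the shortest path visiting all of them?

Minimum one-way distance = 47 min.

There are 5! = 120 possible orderings.
Hub - P1 - P2 - P3 - P4 - P5: 9+24+30+27+6 = 96
Hub - P1 - P2 - P3 - P5 - P4: 9+24+30+23+6 = 92
Hub - P1 - P2 - P4 - P3 - P5: 9+24+3+27+23 = 86
Hub - P1 - P2 - P4 - P5 - P3: 9+24+3+6+23 = 65
Hub - P1 - P2 - P5 - P3 - P4: 9+24+7+23+27 = 90
Hub - P1 - P2 - P5 - P4 - P3: 9+24+7+6+27 = 73
Hub - P1 - P3 - P2 - P4 - P5: 9+8+30+3+6 = 56
Hub - P1 - P3 - P2 - P5 - P4: 9+8+30+7+6 = 60
Hub - P1 - P3 - P4 - P2 - P5: 9+8+27+3+7 = 54
Hub - P1 - P3 - P4 - P5 - P2: 9+8+27+6+7 = 57
Hub - P1 - P3 - P5 - P2 - P4: 9+8+23+7+3 = 50
Hub - P1 - P3 - P5 - P4 - P2: 9+8+23+6+3 = 49
Hub - P1 - P4 - P2 - P3 - P5: 9+21+3+30+23 = 86
Hub - P1 - P4 - P2 - P5 - P3: 9+21+3+7+23 = 63
… (106 more)
Hub - P3 - P1 - P5 - P4 - P2: 13+8+17+6+3 = 47  ← best
The minimum is 47.
One shortest path: Hub → P3 → P1 → P5 → P4 → P2.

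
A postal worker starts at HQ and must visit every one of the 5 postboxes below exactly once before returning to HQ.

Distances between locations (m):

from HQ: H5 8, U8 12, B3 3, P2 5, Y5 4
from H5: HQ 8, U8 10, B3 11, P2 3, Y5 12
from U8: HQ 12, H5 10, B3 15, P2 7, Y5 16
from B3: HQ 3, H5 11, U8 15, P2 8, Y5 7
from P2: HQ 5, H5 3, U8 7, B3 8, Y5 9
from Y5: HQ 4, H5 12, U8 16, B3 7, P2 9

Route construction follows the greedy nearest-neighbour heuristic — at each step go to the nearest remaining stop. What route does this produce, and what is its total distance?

From HQ: distances to unvisited — B3=3, Y5=4, P2=5, H5=8, U8=12. Nearest is B3 (3).
From B3: distances to unvisited — Y5=7, P2=8, H5=11, U8=15. Nearest is Y5 (7).
From Y5: distances to unvisited — P2=9, H5=12, U8=16. Nearest is P2 (9).
From P2: distances to unvisited — H5=3, U8=7. Nearest is H5 (3).
From H5: distances to unvisited — U8=10. Nearest is U8 (10).
Return U8→HQ: 12.
Total = 3 + 7 + 9 + 3 + 10 + 12 = 44.

Nearest-neighbour total = 44 m; route HQ → B3 → Y5 → P2 → H5 → U8 → HQ.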